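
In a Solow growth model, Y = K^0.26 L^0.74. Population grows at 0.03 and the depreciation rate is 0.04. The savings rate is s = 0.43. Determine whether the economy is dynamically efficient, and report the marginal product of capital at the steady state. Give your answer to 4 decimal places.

dynamically inefficient; MPK ≈ 0.0423

n + δ = 0.03 + 0.04 = 0.07.
Steady-state k*: s·k^0.26 = 0.07·k gives k* = (0.43/0.07)^(1/0.74) ≈ 11.6243.
MPK = 0.26·11.6243^(-0.74) ≈ 0.0423.
MPK < n+δ = 0.07, so the economy is dynamically inefficient (over-saving).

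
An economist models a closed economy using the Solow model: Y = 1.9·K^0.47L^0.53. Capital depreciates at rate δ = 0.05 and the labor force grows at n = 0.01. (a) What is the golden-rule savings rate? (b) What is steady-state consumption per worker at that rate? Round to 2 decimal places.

Break-even investment rate: n + δ = 0.01 + 0.05 = 0.06.
For Cobb-Douglas, s_gold equals capital's share: s_gold = 0.47.
Setting f'(k) = n+δ gives 0.47·1.9·k^(0.47−1) = 0.06, hence k_gold = (0.47·1.9/0.06)^(1/0.53) ≈ 163.1706.
y_gold = 1.9·163.1706^0.47 ≈ 20.8303; c_gold = (1−0.47)·y_gold ≈ 11.0401.

(a) s_gold = 0.47; (b) c_gold ≈ 11.04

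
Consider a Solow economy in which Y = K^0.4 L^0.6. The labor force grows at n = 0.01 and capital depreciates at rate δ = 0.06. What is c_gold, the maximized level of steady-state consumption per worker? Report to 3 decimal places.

The effective depreciation rate is n + δ = 0.01 + 0.06 = 0.07.
Maximizing c = f(k) − (n+δ)·k gives f'(k) = n+δ, i.e. 0.4·k^(0.4−1) = 0.07, so k_gold = (0.4/0.07)^(1/0.6) ≈ 18.2643.
y_gold = 18.2643^0.4 ≈ 3.1963.
c_gold = y_gold − (n+δ)·k_gold = 3.1963 − 0.07·18.2643 ≈ 1.9178.

c_gold ≈ 1.918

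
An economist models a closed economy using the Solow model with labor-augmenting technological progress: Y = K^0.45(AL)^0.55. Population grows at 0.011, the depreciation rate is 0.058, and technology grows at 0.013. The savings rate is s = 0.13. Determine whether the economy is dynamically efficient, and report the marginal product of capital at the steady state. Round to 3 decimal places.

The effective depreciation rate is n + g + δ = 0.011 + 0.013 + 0.058 = 0.082.
Steady-state k*: s·k^0.45 = 0.082·k gives k* = (0.13/0.082)^(1/0.55) ≈ 2.3114.
MPK = 0.45·2.3114^(-0.55) ≈ 0.2838.
MPK > n+g+δ = 0.082, so the economy is dynamically efficient (under-saving).

dynamically efficient; MPK ≈ 0.284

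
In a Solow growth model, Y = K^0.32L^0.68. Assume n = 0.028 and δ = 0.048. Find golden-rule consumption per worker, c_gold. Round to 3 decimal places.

Break-even investment rate: n + δ = 0.028 + 0.048 = 0.076.
Setting f'(k) = n+δ gives 0.32·k^(0.32−1) = 0.076, hence k_gold = (0.32/0.076)^(1/0.68) ≈ 8.2821.
y_gold = 8.2821^0.32 ≈ 1.9670.
c_gold = y_gold − (n+δ)·k_gold = 1.9670 − 0.076·8.2821 ≈ 1.3376.

c_gold ≈ 1.338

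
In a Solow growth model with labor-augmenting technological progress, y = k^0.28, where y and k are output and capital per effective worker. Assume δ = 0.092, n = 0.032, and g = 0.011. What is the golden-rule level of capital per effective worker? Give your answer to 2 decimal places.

k_gold ≈ 2.75

The effective depreciation rate is n + g + δ = 0.032 + 0.011 + 0.092 = 0.135.
At the golden rule the marginal product of capital equals n+g+δ: 0.28·k^(0.28−1) = 0.135. Solving, k_gold = (0.28/0.135)^(1/0.72) ≈ 2.7544.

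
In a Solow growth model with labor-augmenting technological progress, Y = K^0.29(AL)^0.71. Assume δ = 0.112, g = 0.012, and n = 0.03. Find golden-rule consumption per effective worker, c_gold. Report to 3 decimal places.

The effective depreciation rate is n + g + δ = 0.03 + 0.012 + 0.112 = 0.154.
At the golden rule the marginal product of capital equals n+g+δ: 0.29·k^(0.29−1) = 0.154. Solving, k_gold = (0.29/0.154)^(1/0.71) ≈ 2.4387.
y_gold = 2.4387^0.29 ≈ 1.2950.
c_gold = y_gold − (n+g+δ)·k_gold = 1.2950 − 0.154·2.4387 ≈ 0.9195.

c_gold ≈ 0.919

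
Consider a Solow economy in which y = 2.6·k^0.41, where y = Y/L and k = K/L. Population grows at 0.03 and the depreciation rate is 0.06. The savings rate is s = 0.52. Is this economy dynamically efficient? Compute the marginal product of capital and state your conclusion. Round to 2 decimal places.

dynamically inefficient; MPK ≈ 0.07

Capital per worker breaks even when investment replaces (n + δ)·k; here n + δ = 0.09.
Steady-state k*: s·A·k^0.41 = 0.09·k gives k* = (0.52·2.6/0.09)^(1/0.59) ≈ 98.7335.
MPK = 0.41·2.6·98.7335^(-0.59) ≈ 0.0710.
MPK < n+δ = 0.09, so the economy is dynamically inefficient (over-saving).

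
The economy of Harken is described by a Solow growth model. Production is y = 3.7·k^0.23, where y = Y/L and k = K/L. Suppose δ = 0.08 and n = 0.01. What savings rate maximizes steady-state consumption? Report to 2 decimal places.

Capital per worker breaks even when investment replaces (n + δ)·k; here n + δ = 0.09.
At the golden rule MPK = n+δ, and in any Cobb-Douglas steady state s = (n+δ)·k/y = MPK·k/y = capital's share 0.23.

s_gold = 0.23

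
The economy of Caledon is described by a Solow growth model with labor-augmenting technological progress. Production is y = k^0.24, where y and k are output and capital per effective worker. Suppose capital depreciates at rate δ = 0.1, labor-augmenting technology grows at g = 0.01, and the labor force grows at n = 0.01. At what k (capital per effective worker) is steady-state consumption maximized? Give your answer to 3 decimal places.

k_gold ≈ 2.489

The effective depreciation rate is n + g + δ = 0.01 + 0.01 + 0.1 = 0.12.
Maximizing c = f(k) − (n+g+δ)·k gives f'(k) = n+g+δ, i.e. 0.24·k^(0.24−1) = 0.12, so k_gold = (0.24/0.12)^(1/0.76) ≈ 2.4894.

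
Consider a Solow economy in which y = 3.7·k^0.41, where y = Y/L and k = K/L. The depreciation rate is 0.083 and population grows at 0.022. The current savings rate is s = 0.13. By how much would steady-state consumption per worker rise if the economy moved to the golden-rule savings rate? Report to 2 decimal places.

Capital per worker breaks even when investment replaces (n + δ)·k; here n + δ = 0.105.
Current steady state (s = 0.13): k* = (0.13·3.7/0.105)^(1/0.59) ≈ 13.1906, y* = 3.7·13.1906^0.41 ≈ 10.6539, c* = (1−0.13)·10.6539 ≈ 9.2689.
Golden rule sets MPK = n+δ: 0.41·3.7·k^(0.41−1) = 0.105, so k_gold = (0.41·3.7/0.105)^(1/0.59) ≈ 92.4180.
y_gold = 3.7·92.4180^0.41 ≈ 23.6680, c_gold = y_gold − 0.105·k_gold ≈ 13.9641.
Gain: Δc = 13.9641 − 9.2689 ≈ 4.6952.

Δc ≈ 4.70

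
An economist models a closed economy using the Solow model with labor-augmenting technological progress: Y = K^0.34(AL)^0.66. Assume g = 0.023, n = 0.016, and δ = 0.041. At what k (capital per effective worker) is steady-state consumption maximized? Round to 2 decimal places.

k_gold ≈ 8.96

The effective depreciation rate is n + g + δ = 0.016 + 0.023 + 0.041 = 0.08.
Golden rule sets MPK = n+g+δ: 0.34·k^(0.34−1) = 0.08, so k_gold = (0.34/0.08)^(1/0.66) ≈ 8.9558.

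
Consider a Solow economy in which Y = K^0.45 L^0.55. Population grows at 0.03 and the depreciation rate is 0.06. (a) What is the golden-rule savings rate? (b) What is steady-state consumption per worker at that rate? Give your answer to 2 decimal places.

(a) s_gold = 0.45; (b) c_gold ≈ 2.05

Break-even investment rate: n + δ = 0.03 + 0.06 = 0.09.
For Cobb-Douglas, s_gold equals capital's share: s_gold = 0.45.
Maximizing c = f(k) − (n+δ)·k gives f'(k) = n+δ, i.e. 0.45·k^(0.45−1) = 0.09, so k_gold = (0.45/0.09)^(1/0.55) ≈ 18.6575.
y_gold = 18.6575^0.45 ≈ 3.7315; c_gold = (1−0.45)·y_gold ≈ 2.0523.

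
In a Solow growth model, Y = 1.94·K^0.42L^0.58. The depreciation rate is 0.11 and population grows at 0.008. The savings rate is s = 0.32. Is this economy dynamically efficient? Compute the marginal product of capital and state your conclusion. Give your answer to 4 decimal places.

The effective depreciation rate is n + δ = 0.008 + 0.11 = 0.118.
Steady-state k*: s·A·k^0.42 = 0.118·k gives k* = (0.32·1.94/0.118)^(1/0.58) ≈ 17.5075.
MPK = 0.42·1.94·17.5075^(-0.58) ≈ 0.1549.
MPK > n+δ = 0.118, so the economy is dynamically efficient (under-saving).

dynamically efficient; MPK ≈ 0.1549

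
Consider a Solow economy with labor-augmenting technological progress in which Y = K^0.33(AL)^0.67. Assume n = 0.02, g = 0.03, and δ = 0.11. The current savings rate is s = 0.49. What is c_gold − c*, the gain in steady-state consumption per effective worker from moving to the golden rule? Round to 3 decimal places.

Δc ≈ 0.072

Capital per effective worker breaks even when investment replaces (n + g + δ)·k; here n + g + δ = 0.16.
Current steady state (s = 0.49): k* = (0.49/0.16)^(1/0.67) ≈ 5.3148, y* = 5.3148^0.33 ≈ 1.7354, c* = (1−0.49)·1.7354 ≈ 0.8851.
Setting f'(k) = n+g+δ gives 0.33·k^(0.33−1) = 0.16, hence k_gold = (0.33/0.16)^(1/0.67) ≈ 2.9461.
y_gold = 2.9461^0.33 ≈ 1.4284, c_gold = y_gold − 0.16·k_gold ≈ 0.9570.
Gain: Δc = 0.9570 − 0.8851 ≈ 0.0720.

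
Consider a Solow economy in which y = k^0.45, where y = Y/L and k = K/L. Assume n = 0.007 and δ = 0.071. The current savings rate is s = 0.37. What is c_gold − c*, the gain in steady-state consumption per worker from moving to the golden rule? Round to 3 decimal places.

Break-even investment rate: n + δ = 0.007 + 0.071 = 0.078.
Current steady state (s = 0.37): k* = (0.37/0.078)^(1/0.55) ≈ 16.9545, y* = 16.9545^0.45 ≈ 3.5742, c* = (1−0.37)·3.5742 ≈ 2.2517.
Golden rule sets MPK = n+δ: 0.45·k^(0.45−1) = 0.078, so k_gold = (0.45/0.078)^(1/0.55) ≈ 24.2020.
y_gold = 24.2020^0.45 ≈ 4.1950, c_gold = y_gold − 0.078·k_gold ≈ 2.3073.
Gain: Δc = 2.3073 − 2.2517 ≈ 0.0555.

Δc ≈ 0.056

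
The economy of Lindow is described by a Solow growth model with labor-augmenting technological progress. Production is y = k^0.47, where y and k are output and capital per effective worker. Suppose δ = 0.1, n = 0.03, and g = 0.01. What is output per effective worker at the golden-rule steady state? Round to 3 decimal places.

n + g + δ = 0.03 + 0.01 + 0.1 = 0.14.
At the golden rule the marginal product of capital equals n+g+δ: 0.47·k^(0.47−1) = 0.14. Solving, k_gold = (0.47/0.14)^(1/0.53) ≈ 9.8264.
Output: y_gold = k_gold^0.47 = 9.8264^0.47 ≈ 2.9270.

y_gold ≈ 2.927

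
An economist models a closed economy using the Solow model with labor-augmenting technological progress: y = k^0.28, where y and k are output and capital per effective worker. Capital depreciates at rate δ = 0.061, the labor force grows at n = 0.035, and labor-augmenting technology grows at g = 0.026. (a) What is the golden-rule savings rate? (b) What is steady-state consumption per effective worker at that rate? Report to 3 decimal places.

Break-even investment rate: n + g + δ = 0.035 + 0.026 + 0.061 = 0.122.
For Cobb-Douglas, s_gold equals capital's share: s_gold = 0.28.
Maximizing c = f(k) − (n+g+δ)·k gives f'(k) = n+g+δ, i.e. 0.28·k^(0.28−1) = 0.122, so k_gold = (0.28/0.122)^(1/0.72) ≈ 3.1704.
y_gold = 3.1704^0.28 ≈ 1.3814; c_gold = (1−0.28)·y_gold ≈ 0.9946.

(a) s_gold = 0.280; (b) c_gold ≈ 0.995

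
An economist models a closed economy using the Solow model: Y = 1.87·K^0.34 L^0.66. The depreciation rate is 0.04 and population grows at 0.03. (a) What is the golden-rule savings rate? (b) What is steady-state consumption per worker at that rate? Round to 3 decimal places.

(a) s_gold = 0.340; (b) c_gold ≈ 3.846

Break-even investment rate: n + δ = 0.03 + 0.04 = 0.07.
For Cobb-Douglas, s_gold equals capital's share: s_gold = 0.34.
Golden rule sets MPK = n+δ: 0.34·1.87·k^(0.34−1) = 0.07, so k_gold = (0.34·1.87/0.07)^(1/0.66) ≈ 28.3043.
y_gold = 1.87·28.3043^0.34 ≈ 5.8274; c_gold = (1−0.34)·y_gold ≈ 3.8461.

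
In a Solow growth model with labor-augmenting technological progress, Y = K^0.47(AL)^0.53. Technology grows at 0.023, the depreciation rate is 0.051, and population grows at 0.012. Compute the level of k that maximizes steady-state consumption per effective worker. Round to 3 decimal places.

n + g + δ = 0.012 + 0.023 + 0.051 = 0.086.
At the golden rule the marginal product of capital equals n+g+δ: 0.47·k^(0.47−1) = 0.086. Solving, k_gold = (0.47/0.086)^(1/0.53) ≈ 24.6432.

k_gold ≈ 24.643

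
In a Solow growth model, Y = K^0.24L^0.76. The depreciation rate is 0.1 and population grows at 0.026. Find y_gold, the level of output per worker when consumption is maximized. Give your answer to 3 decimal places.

y_gold ≈ 1.226

Capital per worker breaks even when investment replaces (n + δ)·k; here n + δ = 0.126.
Golden rule sets MPK = n+δ: 0.24·k^(0.24−1) = 0.126, so k_gold = (0.24/0.126)^(1/0.76) ≈ 2.3346.
Output: y_gold = k_gold^0.24 = 2.3346^0.24 ≈ 1.2257.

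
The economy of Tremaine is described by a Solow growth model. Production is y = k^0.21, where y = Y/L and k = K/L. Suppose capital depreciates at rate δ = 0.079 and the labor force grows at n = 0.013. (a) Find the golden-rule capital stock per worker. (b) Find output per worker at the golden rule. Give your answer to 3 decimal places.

(a) k_gold ≈ 2.843; (b) y_gold ≈ 1.245

The effective depreciation rate is n + δ = 0.013 + 0.079 = 0.092.
Golden rule sets MPK = n+δ: 0.21·k^(0.21−1) = 0.092, so k_gold = (0.21/0.092)^(1/0.79) ≈ 2.8426.
y_gold = 2.8426^0.21 ≈ 1.2453.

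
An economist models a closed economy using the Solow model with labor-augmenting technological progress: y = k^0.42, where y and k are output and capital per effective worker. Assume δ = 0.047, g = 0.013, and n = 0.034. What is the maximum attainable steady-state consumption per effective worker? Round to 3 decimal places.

Break-even investment rate: n + g + δ = 0.034 + 0.013 + 0.047 = 0.094.
At the golden rule the marginal product of capital equals n+g+δ: 0.42·k^(0.42−1) = 0.094. Solving, k_gold = (0.42/0.094)^(1/0.58) ≈ 13.2099.
y_gold = 13.2099^0.42 ≈ 2.9565.
c_gold = y_gold − (n+g+δ)·k_gold = 2.9565 − 0.094·13.2099 ≈ 1.7148.

c_gold ≈ 1.715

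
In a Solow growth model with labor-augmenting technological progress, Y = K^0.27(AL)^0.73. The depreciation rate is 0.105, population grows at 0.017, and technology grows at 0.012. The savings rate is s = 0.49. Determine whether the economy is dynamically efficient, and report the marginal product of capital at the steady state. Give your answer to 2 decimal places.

dynamically inefficient; MPK ≈ 0.07

n + g + δ = 0.017 + 0.012 + 0.105 = 0.134.
Steady-state k*: s·k^0.27 = 0.134·k gives k* = (0.49/0.134)^(1/0.73) ≈ 5.9069.
MPK = 0.27·5.9069^(-0.73) ≈ 0.0738.
MPK < n+g+δ = 0.134, so the economy is dynamically inefficient (over-saving).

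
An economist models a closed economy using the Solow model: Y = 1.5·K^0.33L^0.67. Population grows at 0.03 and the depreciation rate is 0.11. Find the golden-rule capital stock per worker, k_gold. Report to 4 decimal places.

k_gold ≈ 6.5860

The effective depreciation rate is n + δ = 0.03 + 0.11 = 0.14.
At the golden rule the marginal product of capital equals n+δ: 0.33·1.5·k^(0.33−1) = 0.14. Solving, k_gold = (0.33·1.5/0.14)^(1/0.67) ≈ 6.5860.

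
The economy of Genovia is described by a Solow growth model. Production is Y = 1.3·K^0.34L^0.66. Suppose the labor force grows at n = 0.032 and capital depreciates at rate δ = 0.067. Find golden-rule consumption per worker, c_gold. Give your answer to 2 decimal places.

The effective depreciation rate is n + δ = 0.032 + 0.067 = 0.099.
Maximizing c = f(k) − (n+δ)·k gives f'(k) = n+δ, i.e. 0.34·1.3·k^(0.34−1) = 0.099, so k_gold = (0.34·1.3/0.099)^(1/0.66) ≈ 9.6500.
y_gold = 1.3·9.6500^0.34 ≈ 2.8098.
c_gold = y_gold − (n+δ)·k_gold = 2.8098 − 0.099·9.6500 ≈ 1.8545.

c_gold ≈ 1.85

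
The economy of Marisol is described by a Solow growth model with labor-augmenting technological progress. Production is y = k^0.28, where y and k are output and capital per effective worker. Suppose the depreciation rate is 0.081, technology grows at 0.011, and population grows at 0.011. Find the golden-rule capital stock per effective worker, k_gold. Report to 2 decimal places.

Capital per effective worker breaks even when investment replaces (n + g + δ)·k; here n + g + δ = 0.103.
Maximizing c = f(k) − (n+g+δ)·k gives f'(k) = n+g+δ, i.e. 0.28·k^(0.28−1) = 0.103, so k_gold = (0.28/0.103)^(1/0.72) ≈ 4.0107.

k_gold ≈ 4.01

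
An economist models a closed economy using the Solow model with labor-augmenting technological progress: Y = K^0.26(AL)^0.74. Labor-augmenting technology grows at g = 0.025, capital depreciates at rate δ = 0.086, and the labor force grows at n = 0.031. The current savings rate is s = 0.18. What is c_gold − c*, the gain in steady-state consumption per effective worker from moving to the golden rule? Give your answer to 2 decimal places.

Δc ≈ 0.02

Capital per effective worker breaks even when investment replaces (n + g + δ)·k; here n + g + δ = 0.142.
Current steady state (s = 0.18): k* = (0.18/0.142)^(1/0.74) ≈ 1.3777, y* = 1.3777^0.26 ≈ 1.0869, c* = (1−0.18)·1.0869 ≈ 0.8912.
At the golden rule the marginal product of capital equals n+g+δ: 0.26·k^(0.26−1) = 0.142. Solving, k_gold = (0.26/0.142)^(1/0.74) ≈ 2.2645.
y_gold = 2.2645^0.26 ≈ 1.2368, c_gold = y_gold − 0.142·k_gold ≈ 0.9152.
Gain: Δc = 0.9152 − 0.8912 ≈ 0.0240.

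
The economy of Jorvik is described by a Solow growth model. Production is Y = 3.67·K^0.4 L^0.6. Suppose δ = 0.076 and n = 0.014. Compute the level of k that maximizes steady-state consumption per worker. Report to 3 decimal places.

n + δ = 0.014 + 0.076 = 0.09.
Setting f'(k) = n+δ gives 0.4·3.67·k^(0.4−1) = 0.09, hence k_gold = (0.4·3.67/0.09)^(1/0.6) ≈ 104.9073.

k_gold ≈ 104.907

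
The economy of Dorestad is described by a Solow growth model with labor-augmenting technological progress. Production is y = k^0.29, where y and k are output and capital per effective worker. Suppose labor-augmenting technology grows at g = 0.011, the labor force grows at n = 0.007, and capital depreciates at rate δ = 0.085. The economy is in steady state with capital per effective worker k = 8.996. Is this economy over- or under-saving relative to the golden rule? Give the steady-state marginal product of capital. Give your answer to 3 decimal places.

over-saving; MPK ≈ 0.061

Capital per effective worker breaks even when investment replaces (n + g + δ)·k; here n + g + δ = 0.103.
MPK = 0.29·k^(0.29−1) = 0.29·8.996^(-0.71) ≈ 0.0610.
MPK < 0.103, so the economy is dynamically inefficient (over-saving).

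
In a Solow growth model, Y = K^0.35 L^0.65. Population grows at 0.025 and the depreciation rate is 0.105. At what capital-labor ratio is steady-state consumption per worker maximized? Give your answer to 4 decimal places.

k_gold ≈ 4.5891

Capital per worker breaks even when investment replaces (n + δ)·k; here n + δ = 0.13.
Golden rule sets MPK = n+δ: 0.35·k^(0.35−1) = 0.13, so k_gold = (0.35/0.13)^(1/0.65) ≈ 4.5891.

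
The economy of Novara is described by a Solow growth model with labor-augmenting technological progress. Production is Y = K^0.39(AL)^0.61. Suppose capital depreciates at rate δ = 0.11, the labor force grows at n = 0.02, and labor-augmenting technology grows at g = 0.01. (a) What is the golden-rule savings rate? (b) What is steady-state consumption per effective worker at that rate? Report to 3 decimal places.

(a) s_gold = 0.390; (b) c_gold ≈ 1.174

The effective depreciation rate is n + g + δ = 0.02 + 0.01 + 0.11 = 0.14.
For Cobb-Douglas, s_gold equals capital's share: s_gold = 0.39.
Maximizing c = f(k) − (n+g+δ)·k gives f'(k) = n+g+δ, i.e. 0.39·k^(0.39−1) = 0.14, so k_gold = (0.39/0.14)^(1/0.61) ≈ 5.3630.
y_gold = 5.3630^0.39 ≈ 1.9252; c_gold = (1−0.39)·y_gold ≈ 1.1743.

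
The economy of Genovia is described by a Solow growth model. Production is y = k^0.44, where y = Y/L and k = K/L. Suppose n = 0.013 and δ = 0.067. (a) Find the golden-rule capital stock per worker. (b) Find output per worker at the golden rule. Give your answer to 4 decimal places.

(a) k_gold ≈ 20.9931; (b) y_gold ≈ 3.8169

n + δ = 0.013 + 0.067 = 0.08.
Setting f'(k) = n+δ gives 0.44·k^(0.44−1) = 0.08, hence k_gold = (0.44/0.08)^(1/0.56) ≈ 20.9931.
y_gold = 20.9931^0.44 ≈ 3.8169.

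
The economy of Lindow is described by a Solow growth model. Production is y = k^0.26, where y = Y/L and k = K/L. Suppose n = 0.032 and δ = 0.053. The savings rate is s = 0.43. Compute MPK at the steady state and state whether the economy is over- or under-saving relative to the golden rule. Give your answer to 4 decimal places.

over-saving; MPK ≈ 0.0514

The effective depreciation rate is n + δ = 0.032 + 0.053 = 0.085.
Steady-state k*: s·k^0.26 = 0.085·k gives k* = (0.43/0.085)^(1/0.74) ≈ 8.9417.
MPK = 0.26·8.9417^(-0.74) ≈ 0.0514.
MPK < n+δ = 0.085, so the economy is dynamically inefficient (over-saving).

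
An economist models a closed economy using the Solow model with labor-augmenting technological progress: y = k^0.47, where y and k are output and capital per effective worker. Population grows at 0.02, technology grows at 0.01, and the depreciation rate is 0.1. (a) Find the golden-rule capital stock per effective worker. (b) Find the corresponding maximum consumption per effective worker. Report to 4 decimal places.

(a) k_gold ≈ 11.3011; (b) c_gold ≈ 1.6567

The effective depreciation rate is n + g + δ = 0.02 + 0.01 + 0.1 = 0.13.
Setting f'(k) = n+g+δ gives 0.47·k^(0.47−1) = 0.13, hence k_gold = (0.47/0.13)^(1/0.53) ≈ 11.3011.
y_gold = 11.3011^0.47 ≈ 3.1258; c_gold = y_gold − 0.13·k_gold ≈ 1.6567.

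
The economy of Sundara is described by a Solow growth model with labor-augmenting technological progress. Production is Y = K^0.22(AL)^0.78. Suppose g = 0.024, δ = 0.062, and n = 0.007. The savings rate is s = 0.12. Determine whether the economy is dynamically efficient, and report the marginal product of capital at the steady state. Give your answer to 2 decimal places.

Break-even investment rate: n + g + δ = 0.007 + 0.024 + 0.062 = 0.093.
Steady-state k*: s·k^0.22 = 0.093·k gives k* = (0.12/0.093)^(1/0.78) ≈ 1.3865.
MPK = 0.22·1.3865^(-0.78) ≈ 0.1705.
MPK > n+g+δ = 0.093, so the economy is dynamically efficient (under-saving).

dynamically efficient; MPK ≈ 0.17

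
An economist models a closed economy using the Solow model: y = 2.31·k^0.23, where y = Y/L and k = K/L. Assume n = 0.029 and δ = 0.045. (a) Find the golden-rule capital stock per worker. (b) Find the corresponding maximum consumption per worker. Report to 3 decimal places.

(a) k_gold ≈ 12.937; (b) c_gold ≈ 3.205

The effective depreciation rate is n + δ = 0.029 + 0.045 = 0.074.
Golden rule sets MPK = n+δ: 0.23·2.31·k^(0.23−1) = 0.074, so k_gold = (0.23·2.31/0.074)^(1/0.77) ≈ 12.9369.
y_gold = 2.31·12.9369^0.23 ≈ 4.1623; c_gold = y_gold − 0.074·k_gold ≈ 3.2050.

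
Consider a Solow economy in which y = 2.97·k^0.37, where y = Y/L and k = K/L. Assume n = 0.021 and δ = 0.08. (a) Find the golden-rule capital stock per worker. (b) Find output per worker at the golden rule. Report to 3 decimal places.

Break-even investment rate: n + δ = 0.021 + 0.08 = 0.101.
At the golden rule the marginal product of capital equals n+δ: 0.37·2.97·k^(0.37−1) = 0.101. Solving, k_gold = (0.37·2.97/0.101)^(1/0.63) ≈ 44.2034.
y_gold = 2.97·44.2034^0.37 ≈ 12.0663.

(a) k_gold ≈ 44.203; (b) y_gold ≈ 12.066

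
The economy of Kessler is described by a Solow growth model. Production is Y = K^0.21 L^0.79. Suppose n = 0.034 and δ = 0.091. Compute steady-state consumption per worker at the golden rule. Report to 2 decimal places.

The effective depreciation rate is n + δ = 0.034 + 0.091 = 0.125.
Golden rule sets MPK = n+δ: 0.21·k^(0.21−1) = 0.125, so k_gold = (0.21/0.125)^(1/0.79) ≈ 1.9284.
y_gold = 1.9284^0.21 ≈ 1.1479.
c_gold = y_gold − (n+δ)·k_gold = 1.1479 − 0.125·1.9284 ≈ 0.9068.

c_gold ≈ 0.91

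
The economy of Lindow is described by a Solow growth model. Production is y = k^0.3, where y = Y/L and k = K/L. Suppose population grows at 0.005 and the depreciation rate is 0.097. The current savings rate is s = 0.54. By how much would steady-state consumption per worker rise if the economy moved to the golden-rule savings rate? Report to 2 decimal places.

The effective depreciation rate is n + δ = 0.005 + 0.097 = 0.102.
Current steady state (s = 0.54): k* = (0.54/0.102)^(1/0.7) ≈ 10.8141, y* = 10.8141^0.3 ≈ 2.0427, c* = (1−0.54)·2.0427 ≈ 0.9396.
Golden rule sets MPK = n+δ: 0.3·k^(0.3−1) = 0.102, so k_gold = (0.3/0.102)^(1/0.7) ≈ 4.6700.
y_gold = 4.6700^0.3 ≈ 1.5878, c_gold = y_gold − 0.102·k_gold ≈ 1.1115.
Gain: Δc = 1.1115 − 0.9396 ≈ 0.1718.

Δc ≈ 0.17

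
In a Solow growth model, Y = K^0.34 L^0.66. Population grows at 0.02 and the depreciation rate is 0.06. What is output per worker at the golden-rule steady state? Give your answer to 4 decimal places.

n + δ = 0.02 + 0.06 = 0.08.
Setting f'(k) = n+δ gives 0.34·k^(0.34−1) = 0.08, hence k_gold = (0.34/0.08)^(1/0.66) ≈ 8.9558.
Output: y_gold = k_gold^0.34 = 8.9558^0.34 ≈ 2.1072.

y_gold ≈ 2.1072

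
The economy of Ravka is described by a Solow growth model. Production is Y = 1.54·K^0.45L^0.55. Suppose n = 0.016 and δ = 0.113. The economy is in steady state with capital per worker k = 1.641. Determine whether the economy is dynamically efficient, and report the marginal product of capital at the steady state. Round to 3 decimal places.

Break-even investment rate: n + δ = 0.016 + 0.113 = 0.129.
MPK = 0.45·1.54·k^(0.45−1) = 0.45·1.54·1.641^(-0.55) ≈ 0.5277.
MPK > 0.129, so the economy is dynamically efficient (under-saving).

dynamically efficient; MPK ≈ 0.528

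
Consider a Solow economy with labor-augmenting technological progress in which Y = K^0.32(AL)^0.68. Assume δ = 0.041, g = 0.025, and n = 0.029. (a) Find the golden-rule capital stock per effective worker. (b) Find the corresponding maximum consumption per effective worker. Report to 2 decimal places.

n + g + δ = 0.029 + 0.025 + 0.041 = 0.095.
Golden rule sets MPK = n+g+δ: 0.32·k^(0.32−1) = 0.095, so k_gold = (0.32/0.095)^(1/0.68) ≈ 5.9652.
y_gold = 5.9652^0.32 ≈ 1.7709; c_gold = y_gold − 0.095·k_gold ≈ 1.2042.

(a) k_gold ≈ 5.97; (b) c_gold ≈ 1.20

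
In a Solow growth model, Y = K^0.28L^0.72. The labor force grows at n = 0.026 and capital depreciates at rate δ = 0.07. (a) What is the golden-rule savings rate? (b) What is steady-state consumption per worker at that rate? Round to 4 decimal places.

Break-even investment rate: n + δ = 0.026 + 0.07 = 0.096.
For Cobb-Douglas, s_gold equals capital's share: s_gold = 0.28.
Maximizing c = f(k) − (n+δ)·k gives f'(k) = n+δ, i.e. 0.28·k^(0.28−1) = 0.096, so k_gold = (0.28/0.096)^(1/0.72) ≈ 4.4226.
y_gold = 4.4226^0.28 ≈ 1.5163; c_gold = (1−0.28)·y_gold ≈ 1.0917.

(a) s_gold = 0.2800; (b) c_gold ≈ 1.0917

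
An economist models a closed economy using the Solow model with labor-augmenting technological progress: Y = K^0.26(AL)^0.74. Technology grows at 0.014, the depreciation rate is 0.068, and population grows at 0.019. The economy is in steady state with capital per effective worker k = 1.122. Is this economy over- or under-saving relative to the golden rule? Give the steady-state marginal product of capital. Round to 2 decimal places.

The effective depreciation rate is n + g + δ = 0.019 + 0.014 + 0.068 = 0.101.
MPK = 0.26·k^(0.26−1) = 0.26·1.122^(-0.74) ≈ 0.2388.
MPK > 0.101, so the economy is dynamically efficient (under-saving).

under-saving; MPK ≈ 0.24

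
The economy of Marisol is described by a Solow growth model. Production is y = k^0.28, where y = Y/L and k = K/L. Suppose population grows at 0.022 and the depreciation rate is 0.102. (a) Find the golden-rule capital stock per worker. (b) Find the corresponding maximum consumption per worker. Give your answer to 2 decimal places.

(a) k_gold ≈ 3.10; (b) c_gold ≈ 0.99

Break-even investment rate: n + δ = 0.022 + 0.102 = 0.124.
Setting f'(k) = n+δ gives 0.28·k^(0.28−1) = 0.124, hence k_gold = (0.28/0.124)^(1/0.72) ≈ 3.0996.
y_gold = 3.0996^0.28 ≈ 1.3727; c_gold = y_gold − 0.124·k_gold ≈ 0.9883.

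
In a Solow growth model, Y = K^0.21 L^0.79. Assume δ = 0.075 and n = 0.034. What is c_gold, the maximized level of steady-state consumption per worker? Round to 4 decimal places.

c_gold ≈ 0.9404

Capital per worker breaks even when investment replaces (n + δ)·k; here n + δ = 0.109.
At the golden rule the marginal product of capital equals n+δ: 0.21·k^(0.21−1) = 0.109. Solving, k_gold = (0.21/0.109)^(1/0.79) ≈ 2.2935.
y_gold = 2.2935^0.21 ≈ 1.1904.
c_gold = y_gold − (n+δ)·k_gold = 1.1904 − 0.109·2.2935 ≈ 0.9404.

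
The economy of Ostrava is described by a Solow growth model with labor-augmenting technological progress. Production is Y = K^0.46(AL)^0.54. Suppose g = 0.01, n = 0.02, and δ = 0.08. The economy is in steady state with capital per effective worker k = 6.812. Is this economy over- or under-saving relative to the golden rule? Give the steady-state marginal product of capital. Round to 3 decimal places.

Break-even investment rate: n + g + δ = 0.02 + 0.01 + 0.08 = 0.11.
MPK = 0.46·k^(0.46−1) = 0.46·6.812^(-0.54) ≈ 0.1632.
MPK > 0.11, so the economy is dynamically efficient (under-saving).

under-saving; MPK ≈ 0.163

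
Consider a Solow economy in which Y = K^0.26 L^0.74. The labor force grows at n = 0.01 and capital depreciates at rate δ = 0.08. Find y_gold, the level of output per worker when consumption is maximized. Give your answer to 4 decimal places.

Break-even investment rate: n + δ = 0.01 + 0.08 = 0.09.
Setting f'(k) = n+δ gives 0.26·k^(0.26−1) = 0.09, hence k_gold = (0.26/0.09)^(1/0.74) ≈ 4.1938.
Output: y_gold = k_gold^0.26 = 4.1938^0.26 ≈ 1.4517.

y_gold ≈ 1.4517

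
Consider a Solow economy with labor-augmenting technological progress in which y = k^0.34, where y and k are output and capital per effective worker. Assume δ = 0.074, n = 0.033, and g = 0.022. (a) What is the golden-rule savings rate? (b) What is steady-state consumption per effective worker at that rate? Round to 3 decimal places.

(a) s_gold = 0.340; (b) c_gold ≈ 1.087

The effective depreciation rate is n + g + δ = 0.033 + 0.022 + 0.074 = 0.129.
For Cobb-Douglas, s_gold equals capital's share: s_gold = 0.34.
Golden rule sets MPK = n+g+δ: 0.34·k^(0.34−1) = 0.129, so k_gold = (0.34/0.129)^(1/0.66) ≈ 4.3422.
y_gold = 4.3422^0.34 ≈ 1.6475; c_gold = (1−0.34)·y_gold ≈ 1.0873.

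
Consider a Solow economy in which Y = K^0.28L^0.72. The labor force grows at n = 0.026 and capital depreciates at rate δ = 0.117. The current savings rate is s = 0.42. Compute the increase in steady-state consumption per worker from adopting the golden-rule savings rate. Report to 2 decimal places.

Δc ≈ 0.05

Capital per worker breaks even when investment replaces (n + δ)·k; here n + δ = 0.143.
Current steady state (s = 0.42): k* = (0.42/0.143)^(1/0.72) ≈ 4.4656, y* = 4.4656^0.28 ≈ 1.5204, c* = (1−0.42)·1.5204 ≈ 0.8818.
Golden rule sets MPK = n+δ: 0.28·k^(0.28−1) = 0.143, so k_gold = (0.28/0.143)^(1/0.72) ≈ 2.5428.
y_gold = 2.5428^0.28 ≈ 1.2986, c_gold = y_gold − 0.143·k_gold ≈ 0.9350.
Gain: Δc = 0.9350 − 0.8818 ≈ 0.0532.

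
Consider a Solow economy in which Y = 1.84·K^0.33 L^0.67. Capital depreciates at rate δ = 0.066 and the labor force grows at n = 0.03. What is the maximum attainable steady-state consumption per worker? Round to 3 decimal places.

c_gold ≈ 3.058

The effective depreciation rate is n + δ = 0.03 + 0.066 = 0.096.
Maximizing c = f(k) − (n+δ)·k gives f'(k) = n+δ, i.e. 0.33·1.84·k^(0.33−1) = 0.096, so k_gold = (0.33·1.84/0.096)^(1/0.67) ≈ 15.6896.
y_gold = 1.84·15.6896^0.33 ≈ 4.5643.
c_gold = y_gold − (n+δ)·k_gold = 4.5643 − 0.096·15.6896 ≈ 3.0581.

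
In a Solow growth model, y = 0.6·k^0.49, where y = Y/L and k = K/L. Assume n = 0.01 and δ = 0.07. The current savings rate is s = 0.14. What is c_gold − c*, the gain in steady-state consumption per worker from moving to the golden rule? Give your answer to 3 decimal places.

Break-even investment rate: n + δ = 0.01 + 0.07 = 0.08.
Current steady state (s = 0.14): k* = (0.14·0.6/0.08)^(1/0.51) ≈ 1.1004, y* = 0.6·1.1004^0.49 ≈ 0.6288, c* = (1−0.14)·0.6288 ≈ 0.5408.
At the golden rule the marginal product of capital equals n+δ: 0.49·0.6·k^(0.49−1) = 0.08. Solving, k_gold = (0.49·0.6/0.08)^(1/0.51) ≈ 12.8336.
y_gold = 0.6·12.8336^0.49 ≈ 2.0953, c_gold = y_gold − 0.08·k_gold ≈ 1.0686.
Gain: Δc = 1.0686 − 0.5408 ≈ 0.5278.

Δc ≈ 0.528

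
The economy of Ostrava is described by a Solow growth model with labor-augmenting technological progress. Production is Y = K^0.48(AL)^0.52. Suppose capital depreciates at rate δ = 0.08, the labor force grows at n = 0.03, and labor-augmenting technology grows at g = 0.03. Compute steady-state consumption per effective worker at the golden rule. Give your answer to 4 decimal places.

c_gold ≈ 1.6216

n + g + δ = 0.03 + 0.03 + 0.08 = 0.14.
Setting f'(k) = n+g+δ gives 0.48·k^(0.48−1) = 0.14, hence k_gold = (0.48/0.14)^(1/0.52) ≈ 10.6921.
y_gold = 10.6921^0.48 ≈ 3.1185.
c_gold = y_gold − (n+g+δ)·k_gold = 3.1185 − 0.14·10.6921 ≈ 1.6216.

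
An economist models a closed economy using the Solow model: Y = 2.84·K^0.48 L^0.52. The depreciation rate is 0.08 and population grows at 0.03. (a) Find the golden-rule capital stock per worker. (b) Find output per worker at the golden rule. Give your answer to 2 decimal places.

(a) k_gold ≈ 126.54; (b) y_gold ≈ 29.00

Capital per worker breaks even when investment replaces (n + δ)·k; here n + δ = 0.11.
Golden rule sets MPK = n+δ: 0.48·2.84·k^(0.48−1) = 0.11, so k_gold = (0.48·2.84/0.11)^(1/0.52) ≈ 126.5447.
y_gold = 2.84·126.5447^0.48 ≈ 28.9998.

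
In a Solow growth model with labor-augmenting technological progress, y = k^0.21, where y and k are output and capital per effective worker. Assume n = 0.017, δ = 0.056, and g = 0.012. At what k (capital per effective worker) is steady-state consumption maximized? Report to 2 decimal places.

Break-even investment rate: n + g + δ = 0.017 + 0.012 + 0.056 = 0.085.
At the golden rule the marginal product of capital equals n+g+δ: 0.21·k^(0.21−1) = 0.085. Solving, k_gold = (0.21/0.085)^(1/0.79) ≈ 3.1421.

k_gold ≈ 3.14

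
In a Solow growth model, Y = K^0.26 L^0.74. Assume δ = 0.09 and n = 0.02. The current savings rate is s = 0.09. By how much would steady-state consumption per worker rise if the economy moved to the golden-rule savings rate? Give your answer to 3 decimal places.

Δc ≈ 0.153

n + δ = 0.02 + 0.09 = 0.11.
Current steady state (s = 0.09): k* = (0.09/0.11)^(1/0.74) ≈ 0.7625, y* = 0.7625^0.26 ≈ 0.9319, c* = (1−0.09)·0.9319 ≈ 0.8480.
Setting f'(k) = n+δ gives 0.26·k^(0.26−1) = 0.11, hence k_gold = (0.26/0.11)^(1/0.74) ≈ 3.1977.
y_gold = 3.1977^0.26 ≈ 1.3529, c_gold = y_gold − 0.11·k_gold ≈ 1.0011.
Gain: Δc = 1.0011 − 0.8480 ≈ 0.1531.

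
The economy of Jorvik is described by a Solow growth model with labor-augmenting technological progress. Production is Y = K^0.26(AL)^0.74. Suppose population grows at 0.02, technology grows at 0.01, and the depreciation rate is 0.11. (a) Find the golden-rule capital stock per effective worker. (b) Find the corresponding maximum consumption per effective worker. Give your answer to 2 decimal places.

Capital per effective worker breaks even when investment replaces (n + g + δ)·k; here n + g + δ = 0.14.
Maximizing c = f(k) − (n+g+δ)·k gives f'(k) = n+g+δ, i.e. 0.26·k^(0.26−1) = 0.14, so k_gold = (0.26/0.14)^(1/0.74) ≈ 2.3084.
y_gold = 2.3084^0.26 ≈ 1.2430; c_gold = y_gold − 0.14·k_gold ≈ 0.9198.

(a) k_gold ≈ 2.31; (b) c_gold ≈ 0.92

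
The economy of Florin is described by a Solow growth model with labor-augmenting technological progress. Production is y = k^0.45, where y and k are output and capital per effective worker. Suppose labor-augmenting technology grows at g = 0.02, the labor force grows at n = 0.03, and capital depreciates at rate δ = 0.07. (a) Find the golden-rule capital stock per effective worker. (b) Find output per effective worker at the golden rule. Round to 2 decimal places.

(a) k_gold ≈ 11.06; (b) y_gold ≈ 2.95

The effective depreciation rate is n + g + δ = 0.03 + 0.02 + 0.07 = 0.12.
At the golden rule the marginal product of capital equals n+g+δ: 0.45·k^(0.45−1) = 0.12. Solving, k_gold = (0.45/0.12)^(1/0.55) ≈ 11.0584.
y_gold = 11.0584^0.45 ≈ 2.9489.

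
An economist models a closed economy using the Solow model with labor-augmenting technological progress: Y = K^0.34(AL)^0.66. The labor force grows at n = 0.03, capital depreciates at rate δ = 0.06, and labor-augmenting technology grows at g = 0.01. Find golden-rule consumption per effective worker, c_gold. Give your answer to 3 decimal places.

The effective depreciation rate is n + g + δ = 0.03 + 0.01 + 0.06 = 0.1.
At the golden rule the marginal product of capital equals n+g+δ: 0.34·k^(0.34−1) = 0.1. Solving, k_gold = (0.34/0.1)^(1/0.66) ≈ 6.3866.
y_gold = 6.3866^0.34 ≈ 1.8784.
c_gold = y_gold − (n+g+δ)·k_gold = 1.8784 − 0.1·6.3866 ≈ 1.2398.

c_gold ≈ 1.240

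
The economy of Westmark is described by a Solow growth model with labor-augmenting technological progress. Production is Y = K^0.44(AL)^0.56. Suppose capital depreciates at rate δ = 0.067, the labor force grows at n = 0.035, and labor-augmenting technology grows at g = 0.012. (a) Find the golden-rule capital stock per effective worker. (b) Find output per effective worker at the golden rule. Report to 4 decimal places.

Capital per effective worker breaks even when investment replaces (n + g + δ)·k; here n + g + δ = 0.114.
Golden rule sets MPK = n+g+δ: 0.44·k^(0.44−1) = 0.114, so k_gold = (0.44/0.114)^(1/0.56) ≈ 11.1534.
y_gold = 11.1534^0.44 ≈ 2.8897.

(a) k_gold ≈ 11.1534; (b) y_gold ≈ 2.8897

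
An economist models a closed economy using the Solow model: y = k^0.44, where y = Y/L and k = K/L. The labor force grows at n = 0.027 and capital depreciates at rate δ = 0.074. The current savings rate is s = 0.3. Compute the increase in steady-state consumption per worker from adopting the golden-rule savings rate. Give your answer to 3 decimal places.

Δc ≈ 0.133

The effective depreciation rate is n + δ = 0.027 + 0.074 = 0.101.
Current steady state (s = 0.3): k* = (0.3/0.101)^(1/0.56) ≈ 6.9869, y* = 6.9869^0.44 ≈ 2.3523, c* = (1−0.3)·2.3523 ≈ 1.6466.
Setting f'(k) = n+δ gives 0.44·k^(0.44−1) = 0.101, hence k_gold = (0.44/0.101)^(1/0.56) ≈ 13.8454.
y_gold = 13.8454^0.44 ≈ 3.1782, c_gold = y_gold − 0.101·k_gold ≈ 1.7798.
Gain: Δc = 1.7798 − 1.6466 ≈ 0.1332.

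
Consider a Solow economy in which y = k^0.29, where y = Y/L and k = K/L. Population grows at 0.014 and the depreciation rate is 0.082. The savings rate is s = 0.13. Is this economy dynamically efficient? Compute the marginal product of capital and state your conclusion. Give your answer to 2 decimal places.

n + δ = 0.014 + 0.082 = 0.096.
Steady-state k*: s·k^0.29 = 0.096·k gives k* = (0.13/0.096)^(1/0.71) ≈ 1.5327.
MPK = 0.29·1.5327^(-0.71) ≈ 0.2142.
MPK > n+δ = 0.096, so the economy is dynamically efficient (under-saving).

dynamically efficient; MPK ≈ 0.21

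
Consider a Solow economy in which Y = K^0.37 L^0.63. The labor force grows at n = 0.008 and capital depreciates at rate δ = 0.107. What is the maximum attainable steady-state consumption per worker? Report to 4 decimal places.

c_gold ≈ 1.2514

The effective depreciation rate is n + δ = 0.008 + 0.107 = 0.115.
Maximizing c = f(k) − (n+δ)·k gives f'(k) = n+δ, i.e. 0.37·k^(0.37−1) = 0.115, so k_gold = (0.37/0.115)^(1/0.63) ≈ 6.3909.
y_gold = 6.3909^0.37 ≈ 1.9864.
c_gold = y_gold − (n+δ)·k_gold = 1.9864 − 0.115·6.3909 ≈ 1.2514.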